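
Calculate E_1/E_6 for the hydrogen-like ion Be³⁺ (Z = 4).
36.000000

Using E_n = -13.6057 Z² / n² eV with Z = 4:

E_1 = -13.6057 × 4² / 1² = -217.6912 / 1 = -217.691200000000 eV
E_6 = -13.6057 × 4² / 6² = -217.6912 / 36 = -6.046977777778 eV

The ratio is:
E_1/E_6 = (-217.691200000000) / (-6.046977777778)
E_1/E_6 = (-217.6912/1) / (-217.6912/36)
E_1/E_6 = 36/1
E_1/E_6 = 36.000000
(Note: the Z² factors cancel in the ratio.)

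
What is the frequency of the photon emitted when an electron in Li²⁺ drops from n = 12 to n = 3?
3.0842e+15 Hz

First, find the transition energy:
E_12 = -13.6057 × 3² / 12² = -0.85035625 eV
E_3 = -13.6057 × 3² / 3² = -13.60570000 eV
|ΔE| = |E_3 - E_12| = 12.75534375 eV

Convert to Joules: E = 12.75534375 eV × (1.602177 × 10⁻¹⁹ J/eV) = 2.043632e-18 J

Using E = hf:
f = E/h = 2.043632e-18 J / (6.62607 × 10⁻³⁴ J·s)
f = 3.0842e+15 Hz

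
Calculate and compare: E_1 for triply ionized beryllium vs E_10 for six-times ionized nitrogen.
Be³⁺ at n = 1 (E = -217.69 eV)

Using E_n = -13.6057 Z² / n² eV:

Be³⁺ (Z = 4) at n = 1:
E = -13.6057 × 4² / 1² = -13.6057 × 16 / 1 = -217.69120 eV

N⁶⁺ (Z = 7) at n = 10:
E = -13.6057 × 7² / 10² = -13.6057 × 49 / 100 = -6.66679 eV

Since -217.69120 eV < -6.66679 eV,
Be³⁺ at n = 1 is more tightly bound (requires more energy to ionize).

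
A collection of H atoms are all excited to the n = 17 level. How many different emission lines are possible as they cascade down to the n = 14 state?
6

The electron can occupy levels n = 14, 15, ..., 17 during de-excitation — that is m = 17 - 14 + 1 = 4 distinct levels.

The number of distinct spectral lines equals the number of ways to choose 2 of these m levels (each pair gives one possible emission transition):

Number of lines = m(m-1)/2 = 4×3/2 = 6

These correspond to all possible transitions between the 4 levels:
17 → 16, 17 → 15, 17 → 14, 16 → 15, 16 → 14, 15 → 14

Each transition produces a photon with a unique energy (and thus wavelength). This count does not depend on Z.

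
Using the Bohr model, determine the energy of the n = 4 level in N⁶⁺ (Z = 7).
-41.66746 eV

For hydrogen-like ions, the energy levels scale with Z²:
E_n = -13.6057 Z² / n² eV

For N⁶⁺ (Z = 7) at n = 4:
E_4 = -13.6057 × 7² / 4²
E_4 = -13.6057 × 49 / 16
E_4 = -666.6793 / 16
E_4 = -41.66746 eV

The energy is 49 times more negative than hydrogen at the same n due to the stronger nuclear charge.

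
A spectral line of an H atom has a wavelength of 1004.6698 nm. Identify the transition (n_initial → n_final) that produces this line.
n = 7 → n = 3

First, find the photon energy from the wavelength (hc = 1239.84 eV·nm):
E = hc/λ = 1239.84 eV·nm / 1004.6698 nm = 1.2340771 eV

The energy levels of hydrogen satisfy E_n = -13.6057 / n² eV, so an emission n_i → n_f releases
ΔE = 13.6057 × (1/n_f² − 1/n_i²) eV.

Setting ΔE equal to the photon energy:
1/n_f² − 1/n_i² = 1.2340771 / 13.6057 = 0.090702948

Since 1/n_i² must be positive, we need 1/n_f² > 0.090702948, i.e. n_f ≤ 3. For each allowed n_f, solve n_i = (1/n_f² − 0.090702948)^(−1/2) and check whether it is a whole number:
  n_f = 1: 1/n_i² = 1.000000000 − 0.090702948 = 0.909297052 → n_i = 1.049  (not an integer) ✗
  n_f = 2: 1/n_i² = 0.250000000 − 0.090702948 = 0.159297052 → n_i = 2.506  (not an integer) ✗
  n_f = 3: 1/n_i² = 0.111111111 − 0.090702948 = 0.020408163 → n_i = 7.000  → integer, n_i = 7 ✓

Only n_f = 3 gives an integer upper level, n_i = 7.

The transition is from n = 7 to n = 3 (emission).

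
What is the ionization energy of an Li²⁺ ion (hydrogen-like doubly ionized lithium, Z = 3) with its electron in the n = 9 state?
1.51 eV

The ionization energy is the energy needed to remove the electron completely (n → ∞).

For a hydrogen-like ion with Z = 3, E_n = -13.6057 Z² / n² eV.

At n = 9: E_9 = -13.6057 × 3² / 9² = -1.51174 eV
At n = ∞: E_∞ = 0 eV

Ionization energy = E_∞ - E_9 = 0 - (-1.51174) = 1.51174 eV
Ionization energy ≈ 1.51 eV

This is also called the binding energy of the electron in state n = 9.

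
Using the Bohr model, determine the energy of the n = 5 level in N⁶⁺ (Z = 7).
-26.667 eV

For hydrogen-like ions, the energy levels scale with Z²:
E_n = -13.6057 Z² / n² eV

For N⁶⁺ (Z = 7) at n = 5:
E_5 = -13.6057 × 7² / 5²
E_5 = -13.6057 × 49 / 25
E_5 = -666.6793 / 25
E_5 = -26.667 eV

The energy is 49 times more negative than hydrogen at the same n due to the stronger nuclear charge.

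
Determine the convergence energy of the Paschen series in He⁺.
6.04698 eV

The series limit corresponds to the transition from n = ∞ to n = 3.
This is the highest energy (shortest wavelength) transition in the Paschen series.

E_∞ = 0 eV
E_3 = -13.6057 × 2² / 3² = -6.04698 eV

Energy at series limit:
ΔE = E_∞ - E_3 = 0 - (-6.04698) = 6.04698 eV

This energy equals the ionization energy from the n = 3 state of He⁺.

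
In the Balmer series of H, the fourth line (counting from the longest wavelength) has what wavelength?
410.0693 nm

The lines of a series are numbered from the longest wavelength (smallest ΔE) outward; the fourth line is the transition from n = n_f + 4 to n_f.
The Balmer series has all transitions ending at n_f = 2.

For H, the fourth line (δ-line) is the jump from n = 6 to n = 2:
E_6 = -13.6057 / 6² = -0.37793611 eV
E_2 = -13.6057 / 2² = -3.40142500 eV
ΔE = E_6 - E_2 = 3.02348889 eV

λ = hc/E = 1239.84 eV·nm / 3.02348889 eV
λ = 410.0693 nm

This is the δ-line of the Balmer series in H.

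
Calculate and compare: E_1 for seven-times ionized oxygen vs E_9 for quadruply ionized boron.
O⁷⁺ at n = 1 (E = -870.76480 eV)

Using E_n = -13.6057 Z² / n² eV:

O⁷⁺ (Z = 8) at n = 1:
E = -13.6057 × 8² / 1² = -13.6057 × 64 / 1 = -870.76480000 eV

B⁴⁺ (Z = 5) at n = 9:
E = -13.6057 × 5² / 9² = -13.6057 × 25 / 81 = -4.19929012 eV

Since -870.76480000 eV < -4.19929012 eV,
O⁷⁺ at n = 1 is more tightly bound (requires more energy to ionize).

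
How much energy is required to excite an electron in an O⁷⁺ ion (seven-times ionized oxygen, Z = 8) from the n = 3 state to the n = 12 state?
90.704667 eV

The energy levels of a hydrogen-like atom are E_n = -13.6057 Z² eV / n².

Energy at n = 3: E_3 = -13.6057 × 8² / 3² = -96.751644444 eV
Energy at n = 12: E_12 = -13.6057 × 8² / 12² = -6.046977778 eV

The excitation energy is the difference:
ΔE = E_12 - E_3
ΔE = -6.046977778 - (-96.751644444)
ΔE = 90.704667 eV

Since this is positive, energy must be absorbed (photon absorption).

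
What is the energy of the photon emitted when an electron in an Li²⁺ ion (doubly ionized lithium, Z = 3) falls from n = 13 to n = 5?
4.17349 eV

The energy levels are E_n = -13.6057 Z² eV / n².

Energy at n = 13: E_13 = -13.6057 × 3² / 13² = -0.72456391 eV
Energy at n = 5: E_5 = -13.6057 × 3² / 5² = -4.89805200 eV

For emission (electron falling to lower state), the photon energy is:
E_photon = E_13 - E_5 = |-0.72456391 - (-4.89805200)|
E_photon = 4.17349 eV

This energy is carried away by the emitted photon.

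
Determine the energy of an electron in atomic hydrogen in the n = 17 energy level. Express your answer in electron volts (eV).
-0.047079 eV

The energy levels of a hydrogen-like atom are given by:
E_n = -13.6057 eV / n²

For n = 17:
E_17 = -13.6057 eV / 17²
E_17 = -13.6057 eV / 289
E_17 = -0.047079 eV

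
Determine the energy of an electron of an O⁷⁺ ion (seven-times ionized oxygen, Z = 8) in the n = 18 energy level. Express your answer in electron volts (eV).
-2.68755 eV

The energy levels of a hydrogen-like atom are given by:
E_n = -13.6057 Z² / n² eV  (with Z = 8 for O⁷⁺)

For n = 18:
E_18 = -13.6057 × 8² / 18²
E_18 = -13.6057 × 64 / 324
E_18 = -2.68755 eV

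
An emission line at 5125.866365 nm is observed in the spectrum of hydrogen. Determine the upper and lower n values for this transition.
n = 10 → n = 6

First, find the photon energy from the wavelength (hc = 1239.84 eV·nm):
E = hc/λ = 1239.84 eV·nm / 5125.866365 nm = 0.24187911 eV

The energy levels of hydrogen satisfy E_n = -13.6057 / n² eV, so an emission n_i → n_f releases
ΔE = 13.6057 × (1/n_f² − 1/n_i²) eV.

Setting ΔE equal to the photon energy:
1/n_f² − 1/n_i² = 0.24187911 / 13.6057 = 0.017777778

Since 1/n_i² must be positive, we need 1/n_f² > 0.017777778, i.e. n_f ≤ 7. For each allowed n_f, solve n_i = (1/n_f² − 0.017777778)^(−1/2) and check whether it is a whole number:
  n_f = 1: 1/n_i² = 1.000000000 − 0.017777778 = 0.982222222 → n_i = 1.009  (not an integer) ✗
  n_f = 2: 1/n_i² = 0.250000000 − 0.017777778 = 0.232222222 → n_i = 2.075  (not an integer) ✗
  n_f = 3: 1/n_i² = 0.111111111 − 0.017777778 = 0.093333333 → n_i = 3.273  (not an integer) ✗
  n_f = 4: 1/n_i² = 0.062500000 − 0.017777778 = 0.044722222 → n_i = 4.729  (not an integer) ✗
  n_f = 5: 1/n_i² = 0.040000000 − 0.017777778 = 0.022222222 → n_i = 6.708  (not an integer) ✗
  n_f = 6: 1/n_i² = 0.027777778 − 0.017777778 = 0.010000000 → n_i = 10.000  → integer, n_i = 10 ✓
  n_f = 7: 1/n_i² = 0.020408163 − 0.017777778 = 0.002630385 → n_i = 19.498  (not an integer) ✗

Only n_f = 6 gives an integer upper level, n_i = 10.

The transition is from n = 10 to n = 6 (emission).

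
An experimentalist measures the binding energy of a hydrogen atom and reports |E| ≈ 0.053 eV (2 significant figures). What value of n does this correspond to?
n = 16

The exact energy levels follow E_n = -13.6057 eV / n².

The measured value (-0.053 eV) is reported to only 2 significant figures, so we must test candidate n values and see which one matches to that precision.

Candidate energies:
  n = 14:  E = -13.6057/14² = -0.06942 eV
  n = 15:  E = -13.6057/15² = -0.06047 eV
  n = 16:  E = -13.6057/16² = -0.05315 eV  ← matches
  n = 17:  E = -13.6057/17² = -0.04708 eV
  n = 18:  E = -13.6057/18² = -0.04199 eV

Checking against the measurement of -0.053 eV (2 sig figs), only n = 16 agrees:
E_16 = -0.05315 eV, which rounds to -0.053 eV ✓

Therefore n = 16.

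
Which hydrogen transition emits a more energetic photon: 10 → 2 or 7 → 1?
7 → 1

Calculate the energy for each transition:

Transition 10 → 2:
ΔE₁ = |E_2 - E_10| = |-13.6057/2² - (-13.6057/10²)|
ΔE₁ = |-3.40142500 - (-0.13605700)| = 3.26537 eV

Transition 7 → 1:
ΔE₂ = |E_1 - E_7| = |-13.6057/1² - (-13.6057/7²)|
ΔE₂ = |-13.60570000 - (-0.27766735)| = 13.32803 eV

Since 13.32803 eV > 3.26537 eV, the transition 7 → 1 emits the more energetic photon.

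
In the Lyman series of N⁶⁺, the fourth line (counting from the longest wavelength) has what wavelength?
1.937 nm

The lines of a series are numbered from the longest wavelength (smallest ΔE) outward; the fourth line is the transition from n = n_f + 4 to n_f.
The Lyman series has all transitions ending at n_f = 1.

For N⁶⁺ (Z = 7), the fourth line (δ-line) is the jump from n = 5 to n = 1:
E_5 = -13.6057 × 7² / 5² = -26.66717 eV
E_1 = -13.6057 × 7² / 1² = -666.67930 eV
ΔE = E_5 - E_1 = 640.01213 eV

λ = hc/E = 1239.84 eV·nm / 640.01213 eV
λ = 1.937 nm

This is the δ-line of the Lyman series in N⁶⁺.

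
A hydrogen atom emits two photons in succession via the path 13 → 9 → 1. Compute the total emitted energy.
13.52519 eV

The energy levels of hydrogen are E_n = -13.6057 / n² eV.

First transition (13 → 9):
ΔE₁ = |E_9 - E_13|
ΔE₁ = |-0.16797160494 - (-0.08050710059)| = 0.08746450 eV

Second transition (9 → 1):
ΔE₂ = |E_1 - E_9|
ΔE₂ = |-13.60570000000 - (-0.16797160494)| = 13.43772840 eV

Total energy released:
E_total = ΔE₁ + ΔE₂ = 0.08746450 + 13.43772840 = 13.52519 eV

Note: This equals the direct transition 13 → 1: 13.52519 eV ✓
Energy is conserved regardless of the path taken.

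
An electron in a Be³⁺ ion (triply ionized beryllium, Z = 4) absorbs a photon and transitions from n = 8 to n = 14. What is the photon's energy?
2.291 eV

The energy levels of a hydrogen-like atom are E_n = -13.6057 Z² eV / n².

Energy at n = 8: E_8 = -13.6057 × 4² / 8² = -3.401425 eV
Energy at n = 14: E_14 = -13.6057 × 4² / 14² = -1.110669 eV

The excitation energy is the difference:
ΔE = E_14 - E_8
ΔE = -1.110669 - (-3.401425)
ΔE = 2.291 eV

Since this is positive, energy must be absorbed (photon absorption).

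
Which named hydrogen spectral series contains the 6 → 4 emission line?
Brackett series

The spectral series in hydrogen are named based on the final (lower) energy level:
- Lyman series: n_final = 1 (ultraviolet)
- Balmer series: n_final = 2 (visible/near-UV)
- Paschen series: n_final = 3 (infrared)
- Brackett series: n_final = 4 (infrared)
- Pfund series: n_final = 5 (far infrared)

Since this transition ends at n = 4, it belongs to the Brackett series.

For reference, this 6 → 4 line has photon energy
ΔE = 13.6057 eV × (1/4² - 1/6²) = 0.47242014 eV,
corresponding to wavelength λ = hc/ΔE = 1239.84 eV·nm / 0.47242014 eV = 2624.44 nm in the infrared region.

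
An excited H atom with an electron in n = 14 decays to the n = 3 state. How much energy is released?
1.442328 eV

The energy levels are E_n = -13.6057 eV / n².

Energy at n = 14: E_14 = -13.6057 / 14² = -0.069416837 eV
Energy at n = 3: E_3 = -13.6057 / 3² = -1.511744444 eV

For emission (electron falling to lower state), the photon energy is:
E_photon = E_14 - E_3 = |-0.069416837 - (-1.511744444)|
E_photon = 1.442328 eV

This energy is carried away by the emitted photon.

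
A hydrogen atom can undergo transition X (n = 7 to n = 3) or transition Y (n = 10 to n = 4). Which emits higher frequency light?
7 → 3

Calculate the energy for each transition:

Transition 7 → 3:
ΔE₁ = |E_3 - E_7| = |-13.6057/3² - (-13.6057/7²)|
ΔE₁ = |-1.5117444444 - (-0.2776673469)| = 1.2340771 eV

Transition 10 → 4:
ΔE₂ = |E_4 - E_10| = |-13.6057/4² - (-13.6057/10²)|
ΔE₂ = |-0.8503562500 - (-0.1360570000)| = 0.7142993 eV

Since 1.2340771 eV > 0.7142993 eV, the transition 7 → 3 emits the more energetic photon.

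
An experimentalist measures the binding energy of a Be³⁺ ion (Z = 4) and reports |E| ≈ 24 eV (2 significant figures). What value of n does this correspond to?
n = 3

The exact energy levels follow E_n = -13.6057 Z² / n² eV with Z = 4.

The measured value (-24 eV) is reported to only 2 significant figures, so we must test candidate n values and see which one matches to that precision.

Candidate energies:
  n = 1:  E = -13.6057 × 4² / 1² = -217.69120 eV
  n = 2:  E = -13.6057 × 4² / 2² = -54.42280 eV
  n = 3:  E = -13.6057 × 4² / 3² = -24.18791 eV  ← matches
  n = 4:  E = -13.6057 × 4² / 4² = -13.60570 eV
  n = 5:  E = -13.6057 × 4² / 5² = -8.70765 eV

Checking against the measurement of -24 eV (2 sig figs), only n = 3 agrees:
E_3 = -24.18791 eV, which rounds to -24 eV ✓

Therefore n = 3.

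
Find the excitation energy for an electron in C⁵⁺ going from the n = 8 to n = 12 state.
4.25 eV

The energy levels of a hydrogen-like atom are E_n = -13.6057 Z² eV / n².

Energy at n = 8: E_8 = -13.6057 × 6² / 8² = -7.65321 eV
Energy at n = 12: E_12 = -13.6057 × 6² / 12² = -3.40143 eV

The excitation energy is the difference:
ΔE = E_12 - E_8
ΔE = -3.40143 - (-7.65321)
ΔE = 4.25 eV

Since this is positive, energy must be absorbed (photon absorption).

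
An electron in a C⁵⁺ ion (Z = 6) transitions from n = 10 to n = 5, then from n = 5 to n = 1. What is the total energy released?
484.907 eV

The energy levels of C⁵⁺ are E_n = -13.6057 × 6² / n² eV.

First transition (10 → 5):
ΔE₁ = |E_5 - E_10|
ΔE₁ = |-19.592208000 - (-4.898052000)| = 14.694156 eV

Second transition (5 → 1):
ΔE₂ = |E_1 - E_5|
ΔE₂ = |-489.805200000 - (-19.592208000)| = 470.212992 eV

Total energy released:
E_total = ΔE₁ + ΔE₂ = 14.694156 + 470.212992 = 484.907 eV

Note: This equals the direct transition 10 → 1: 484.907 eV ✓
Energy is conserved regardless of the path taken.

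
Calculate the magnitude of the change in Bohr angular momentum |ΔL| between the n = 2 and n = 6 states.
4.2183e-34 J·s (or 4ℏ)

In the Bohr model, L_n = nℏ where ℏ = 1.054572e-34 J·s.

L_6 = 6ℏ = 6.327432e-34 J·s
L_2 = 2ℏ = 2.109144e-34 J·s

ΔL = L_6 - L_2 = (6 - 2)ℏ = 4ℏ
ΔL = 4 × 1.054572e-34 J·s = 4.2183e-34 J·s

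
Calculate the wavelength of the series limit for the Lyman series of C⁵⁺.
2.53 nm

The series limit corresponds to the transition from n = ∞ to n = 1.
This is the highest energy (shortest wavelength) transition in the Lyman series.

E_∞ = 0 eV
E_1 = -13.6057 × 6² / 1² = -489.8052 eV

Energy at series limit:
ΔE = E_∞ - E_1 = 0 - (-489.8052) = 489.8052 eV
λ = hc/E = 1239.84 eV·nm / 489.8052 eV = 2.53 nm

This energy equals the ionization energy from the n = 1 state of C⁵⁺.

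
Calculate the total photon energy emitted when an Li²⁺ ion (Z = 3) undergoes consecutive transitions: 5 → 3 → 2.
25.715 eV

The energy levels of Li²⁺ are E_n = -13.6057 × 3² / n² eV.

First transition (5 → 3):
ΔE₁ = |E_3 - E_5|
ΔE₁ = |-13.605700000 - (-4.898052000)| = 8.707648 eV

Second transition (3 → 2):
ΔE₂ = |E_2 - E_3|
ΔE₂ = |-30.612825000 - (-13.605700000)| = 17.007125 eV

Total energy released:
E_total = ΔE₁ + ΔE₂ = 8.707648 + 17.007125 = 25.715 eV

Note: This equals the direct transition 5 → 2: 25.715 eV ✓
Energy is conserved regardless of the path taken.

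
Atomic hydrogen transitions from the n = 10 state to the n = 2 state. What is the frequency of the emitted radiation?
7.89563e+14 Hz

First, find the transition energy:
E_10 = -13.6057 / 10² = -0.13605700 eV
E_2 = -13.6057 / 2² = -3.40142500 eV
|ΔE| = |E_2 - E_10| = 3.26536800 eV

Convert to Joules: E = 3.26536800 eV × (1.602177 × 10⁻¹⁹ J/eV) = 5.2316975e-19 J

Using E = hf:
f = E/h = 5.2316975e-19 J / (6.62607 × 10⁻³⁴ J·s)
f = 7.89563e+14 Hz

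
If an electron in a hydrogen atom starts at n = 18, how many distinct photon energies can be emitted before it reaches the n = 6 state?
78

The electron can occupy levels n = 6, 7, ..., 18 during de-excitation — that is m = 18 - 6 + 1 = 13 distinct levels.

The number of distinct spectral lines equals the number of ways to choose 2 of these m levels (each pair gives one possible emission transition):

Number of lines = m(m-1)/2 = 13×12/2 = 78

These correspond to all possible transitions between the 13 levels:
18 → 17, 18 → 16, 18 → 15, 18 → 14, 18 → 13, 18 → 12, 18 → 11, 18 → 10...

Each transition produces a photon with a unique energy (and thus wavelength). This count does not depend on Z.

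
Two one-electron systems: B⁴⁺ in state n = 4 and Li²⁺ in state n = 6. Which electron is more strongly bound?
B⁴⁺ at n = 4 (E = -21.259 eV)

Using E_n = -13.6057 Z² / n² eV:

B⁴⁺ (Z = 5) at n = 4:
E = -13.6057 × 5² / 4² = -13.6057 × 25 / 16 = -21.258906 eV

Li²⁺ (Z = 3) at n = 6:
E = -13.6057 × 3² / 6² = -13.6057 × 9 / 36 = -3.401425 eV

Since -21.258906 eV < -3.401425 eV,
B⁴⁺ at n = 4 is more tightly bound (requires more energy to ionize).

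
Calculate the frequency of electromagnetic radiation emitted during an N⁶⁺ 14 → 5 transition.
5.626e+15 Hz

First, find the transition energy:
E_14 = -13.6057 × 7² / 14² = -3.40142500 eV
E_5 = -13.6057 × 7² / 5² = -26.66717200 eV
|ΔE| = |E_5 - E_14| = 23.26574700 eV

Convert to Joules: E = 23.26574700 eV × (1.602177 × 10⁻¹⁹ J/eV) = 3.72758e-18 J

Using E = hf:
f = E/h = 3.72758e-18 J / (6.62607 × 10⁻³⁴ J·s)
f = 5.626e+15 Hz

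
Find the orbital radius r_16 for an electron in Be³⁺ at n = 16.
3.3867 nm (or 33.8673 Å)

The Bohr radius formula is:
r_n = n² a₀ / Z

where a₀ = 0.0529177 nm is the Bohr radius.

For Be³⁺ (Z = 4) at n = 16:
r_16 = 16² × 0.0529177 nm / 4
r_16 = 256 × 0.0529177 nm / 4
r_16 = 13.54693 nm / 4
r_16 = 3.3867 nm

The electron orbits at approximately 3.3867 nm from the nucleus.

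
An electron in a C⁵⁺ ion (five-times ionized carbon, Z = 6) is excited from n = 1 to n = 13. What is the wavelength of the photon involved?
2.546359 nm

First, find the transition energy using E_n = -13.6057 Z² / n² eV:
E_1 = -13.6057 × 6² / 1² = -489.80520000 eV
E_13 = -13.6057 × 6² / 13² = -2.89825562 eV

Photon energy: |ΔE| = |E_13 - E_1| = 486.90694438 eV

Convert to wavelength using E = hc/λ with hc = 1239.84 eV·nm:
λ = hc/E = 1239.84 eV·nm / 486.90694438 eV
λ = 2.546359 nm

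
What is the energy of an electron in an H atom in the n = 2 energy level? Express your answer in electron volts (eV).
-3.40143 eV

The energy levels of a hydrogen-like atom are given by:
E_n = -13.6057 eV / n²

For n = 2:
E_2 = -13.6057 eV / 2²
E_2 = -13.6057 eV / 4
E_2 = -3.40143 eV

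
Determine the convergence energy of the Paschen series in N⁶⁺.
74.075 eV

The series limit corresponds to the transition from n = ∞ to n = 3.
This is the highest energy (shortest wavelength) transition in the Paschen series.

E_∞ = 0 eV
E_3 = -13.6057 × 7² / 3² = -74.075 eV

Energy at series limit:
ΔE = E_∞ - E_3 = 0 - (-74.075) = 74.075 eV

This energy equals the ionization energy from the n = 3 state of N⁶⁺.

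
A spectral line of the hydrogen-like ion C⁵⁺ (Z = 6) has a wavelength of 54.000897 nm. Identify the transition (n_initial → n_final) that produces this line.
n = 8 → n = 4

First, find the photon energy from the wavelength (hc = 1239.84 eV·nm):
E = hc/λ = 1239.84 eV·nm / 54.000897 nm = 22.959619 eV

The energy levels of C⁵⁺ satisfy E_n = -13.6057 × 6² / n² eV, so an emission n_i → n_f releases
ΔE = 13.6057 × 6² × (1/n_f² − 1/n_i²) eV.

Setting ΔE equal to the photon energy:
1/n_f² − 1/n_i² = 22.959619 / (13.6057 × 6²) = 0.046875001

Since 1/n_i² must be positive, we need 1/n_f² > 0.046875001, i.e. n_f ≤ 4. For each allowed n_f, solve n_i = (1/n_f² − 0.046875001)^(−1/2) and check whether it is a whole number:
  n_f = 1: 1/n_i² = 1.000000000 − 0.046875001 = 0.953124999 → n_i = 1.024  (not an integer) ✗
  n_f = 2: 1/n_i² = 0.250000000 − 0.046875001 = 0.203124999 → n_i = 2.219  (not an integer) ✗
  n_f = 3: 1/n_i² = 0.111111111 − 0.046875001 = 0.064236110 → n_i = 3.946  (not an integer) ✗
  n_f = 4: 1/n_i² = 0.062500000 − 0.046875001 = 0.015624999 → n_i = 8.000  → integer, n_i = 8 ✓

Only n_f = 4 gives an integer upper level, n_i = 8.

The transition is from n = 8 to n = 4 (emission).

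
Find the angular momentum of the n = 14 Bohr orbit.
1.4764e-33 J·s (or 14ℏ)

In the Bohr model, angular momentum is quantized:
L = nℏ

where ℏ = h/(2π) = 1.054572e-34 J·s

For n = 14:
L = 14 × 1.054572e-34 J·s
L = 1.4764e-33 J·s

This can also be written as L = 14ℏ.
The angular momentum is an integer multiple of the reduced Planck constant.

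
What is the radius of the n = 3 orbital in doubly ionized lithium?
0.1588 nm (or 1.5875 Å)

The Bohr radius formula is:
r_n = n² a₀ / Z

where a₀ = 0.0529177 nm is the Bohr radius.

For Li²⁺ (Z = 3) at n = 3:
r_3 = 3² × 0.0529177 nm / 3
r_3 = 9 × 0.0529177 nm / 3
r_3 = 0.47626 nm / 3
r_3 = 0.1588 nm

The electron orbits at approximately 0.1588 nm from the nucleus.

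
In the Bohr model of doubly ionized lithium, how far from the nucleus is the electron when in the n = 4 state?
0.2822 nm (or 2.8223 Å)

The Bohr radius formula is:
r_n = n² a₀ / Z

where a₀ = 0.0529177 nm is the Bohr radius.

For Li²⁺ (Z = 3) at n = 4:
r_4 = 4² × 0.0529177 nm / 3
r_4 = 16 × 0.0529177 nm / 3
r_4 = 0.84668 nm / 3
r_4 = 0.2822 nm

The electron orbits at approximately 0.2822 nm from the nucleus.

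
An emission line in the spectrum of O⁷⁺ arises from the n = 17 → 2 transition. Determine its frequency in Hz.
5.1909e+16 Hz

First, find the transition energy:
E_17 = -13.6057 × 8² / 17² = -3.01303 eV
E_2 = -13.6057 × 8² / 2² = -217.69120 eV
|ΔE| = |E_2 - E_17| = 214.67817 eV

Convert to Joules: E = 214.67817 eV × (1.602177 × 10⁻¹⁹ J/eV) = 3.439524e-17 J

Using E = hf:
f = E/h = 3.439524e-17 J / (6.62607 × 10⁻³⁴ J·s)
f = 5.1909e+16 Hz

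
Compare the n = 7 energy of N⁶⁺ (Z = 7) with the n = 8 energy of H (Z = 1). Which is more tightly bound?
N⁶⁺ at n = 7 (E = -13.606 eV)

Using E_n = -13.6057 Z² / n² eV:

N⁶⁺ (Z = 7) at n = 7:
E = -13.6057 × 7² / 7² = -13.6057 × 49 / 49 = -13.605700 eV

H (Z = 1) at n = 8:
E = -13.6057 × 1² / 8² = -13.6057 × 1 / 64 = -0.212589 eV

Since -13.605700 eV < -0.212589 eV,
N⁶⁺ at n = 7 is more tightly bound (requires more energy to ionize).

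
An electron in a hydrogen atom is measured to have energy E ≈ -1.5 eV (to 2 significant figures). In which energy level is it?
n = 3

The exact energy levels follow E_n = -13.6057 eV / n².

The measured value (-1.5 eV) is reported to only 2 significant figures, so we must test candidate n values and see which one matches to that precision.

Candidate energies:
  n = 1:  E = -13.6057/1² = -13.60570 eV
  n = 2:  E = -13.6057/2² = -3.40143 eV
  n = 3:  E = -13.6057/3² = -1.51174 eV  ← matches
  n = 4:  E = -13.6057/4² = -0.85036 eV
  n = 5:  E = -13.6057/5² = -0.54423 eV

Checking against the measurement of -1.5 eV (2 sig figs), only n = 3 agrees:
E_3 = -1.51174 eV, which rounds to -1.5 eV ✓

Therefore n = 3.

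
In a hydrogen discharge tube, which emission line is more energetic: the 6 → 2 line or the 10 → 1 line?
10 → 1

Calculate the energy for each transition:

Transition 6 → 2:
ΔE₁ = |E_2 - E_6| = |-13.6057/2² - (-13.6057/6²)|
ΔE₁ = |-3.40142500000 - (-0.37793611111)| = 3.02348889 eV

Transition 10 → 1:
ΔE₂ = |E_1 - E_10| = |-13.6057/1² - (-13.6057/10²)|
ΔE₂ = |-13.60570000000 - (-0.13605700000)| = 13.46964300 eV

Since 13.46964300 eV > 3.02348889 eV, the transition 10 → 1 emits the more energetic photon.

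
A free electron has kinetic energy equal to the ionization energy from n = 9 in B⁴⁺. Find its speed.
1.21538e+06 m/s (or 0.4054% of c)

The binding energy at n = 9 for B⁴⁺ is:
E_9 = -13.6057 × 5²/9² = -4.19929012 eV
|E_9| = 4.19929012 eV

Convert to Joules:
KE = 4.19929012 eV × (1.602177 × 10⁻¹⁹ J/eV) = 6.7280060e-19 J

Using KE = ½mv²:
v = √(2·KE/m_e)
v = √(2 × 6.7280060e-19 J / 9.10938 × 10⁻³¹ kg)
v = 1.21538e+06 m/s

This is approximately 0.4054% the speed of light.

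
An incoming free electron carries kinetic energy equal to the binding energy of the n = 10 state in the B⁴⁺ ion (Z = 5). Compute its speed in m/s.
1.09e+06 m/s (or 0.365% of c)

The binding energy at n = 10 for B⁴⁺ is:
E_10 = -13.6057 × 5²/10² = -3.40143 eV
|E_10| = 3.40143 eV

Convert to Joules:
KE = 3.40143 eV × (1.602177 × 10⁻¹⁹ J/eV) = 5.4497e-19 J

Using KE = ½mv²:
v = √(2·KE/m_e)
v = √(2 × 5.4497e-19 J / 9.10938 × 10⁻³¹ kg)
v = 1.09e+06 m/s

This is approximately 0.365% the speed of light.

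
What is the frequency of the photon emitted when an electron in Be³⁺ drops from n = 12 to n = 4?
2.924e+15 Hz

First, find the transition energy:
E_12 = -13.6057 × 4² / 12² = -1.51174 eV
E_4 = -13.6057 × 4² / 4² = -13.60570 eV
|ΔE| = |E_4 - E_12| = 12.09396 eV

Convert to Joules: E = 12.09396 eV × (1.602177 × 10⁻¹⁹ J/eV) = 1.93767e-18 J

Using E = hf:
f = E/h = 1.93767e-18 J / (6.62607 × 10⁻³⁴ J·s)
f = 2.924e+15 Hz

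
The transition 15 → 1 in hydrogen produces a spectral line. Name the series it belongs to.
Lyman series

The spectral series in hydrogen are named based on the final (lower) energy level:
- Lyman series: n_final = 1 (ultraviolet)
- Balmer series: n_final = 2 (visible/near-UV)
- Paschen series: n_final = 3 (infrared)
- Brackett series: n_final = 4 (infrared)
- Pfund series: n_final = 5 (far infrared)

Since this transition ends at n = 1, it belongs to the Lyman series.

For reference, this 15 → 1 line has photon energy
ΔE = 13.6057 eV × (1/1² - 1/15²) = 13.54523 eV,
corresponding to wavelength λ = hc/ΔE = 1239.84 eV·nm / 13.54523 eV = 91.533 nm in the ultraviolet region.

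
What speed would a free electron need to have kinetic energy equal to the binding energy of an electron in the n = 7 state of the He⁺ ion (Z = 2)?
6.25055e+05 m/s (or 0.2085% of c)

The binding energy at n = 7 for He⁺ is:
E_7 = -13.6057 × 2²/7² = -1.11066939 eV
|E_7| = 1.11066939 eV

Convert to Joules:
KE = 1.11066939 eV × (1.602177 × 10⁻¹⁹ J/eV) = 1.7794890e-19 J

Using KE = ½mv²:
v = √(2·KE/m_e)
v = √(2 × 1.7794890e-19 J / 9.10938 × 10⁻³¹ kg)
v = 6.25055e+05 m/s

This is approximately 0.2085% the speed of light.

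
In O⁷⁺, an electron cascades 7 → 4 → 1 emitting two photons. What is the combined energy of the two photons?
852.99409 eV

The energy levels of O⁷⁺ are E_n = -13.6057 × 8² / n² eV.

First transition (7 → 4):
ΔE₁ = |E_4 - E_7|
ΔE₁ = |-54.42280000000 - (-17.77071020408)| = 36.65208980 eV

Second transition (4 → 1):
ΔE₂ = |E_1 - E_4|
ΔE₂ = |-870.76480000000 - (-54.42280000000)| = 816.34200000 eV

Total energy released:
E_total = ΔE₁ + ΔE₂ = 36.65208980 + 816.34200000 = 852.99409 eV

Note: This equals the direct transition 7 → 1: 852.99409 eV ✓
Energy is conserved regardless of the path taken.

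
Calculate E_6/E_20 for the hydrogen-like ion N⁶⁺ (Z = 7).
11.111111

Using E_n = -13.6057 Z² / n² eV with Z = 7:

E_6 = -13.6057 × 7² / 6² = -666.6793 / 36 = -18.518869444444 eV
E_20 = -13.6057 × 7² / 20² = -666.6793 / 400 = -1.666698250000 eV

The ratio is:
E_6/E_20 = (-18.518869444444) / (-1.666698250000)
E_6/E_20 = (-666.6793/36) / (-666.6793/400)
E_6/E_20 = 400/36
E_6/E_20 = 11.111111
(Note: the Z² factors cancel in the ratio.)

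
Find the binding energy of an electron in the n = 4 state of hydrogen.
0.850356 eV

The ionization energy is the energy needed to remove the electron completely (n → ∞).

For hydrogen, E_n = -13.6057 eV / n².

At n = 4: E_4 = -13.6057 / 4² = -0.850356250 eV
At n = ∞: E_∞ = 0 eV

Ionization energy = E_∞ - E_4 = 0 - (-0.850356250) = 0.850356250 eV
Ionization energy ≈ 0.850356 eV

This is also called the binding energy of the electron in state n = 4.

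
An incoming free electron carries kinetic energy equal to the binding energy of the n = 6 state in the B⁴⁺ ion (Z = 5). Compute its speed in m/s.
1.823e+06 m/s (or 0.608113% of c)

The binding energy at n = 6 for B⁴⁺ is:
E_6 = -13.6057 × 5²/6² = -9.44840278 eV
|E_6| = 9.44840278 eV

Convert to Joules:
KE = 9.44840278 eV × (1.602177 × 10⁻¹⁹ J/eV) = 1.51380e-18 J

Using KE = ½mv²:
v = √(2·KE/m_e)
v = √(2 × 1.51380e-18 J / 9.10938 × 10⁻³¹ kg)
v = 1.823e+06 m/s

This is approximately 0.608113% the speed of light.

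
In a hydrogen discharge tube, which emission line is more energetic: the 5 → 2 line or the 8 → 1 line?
8 → 1

Calculate the energy for each transition:

Transition 5 → 2:
ΔE₁ = |E_2 - E_5| = |-13.6057/2² - (-13.6057/5²)|
ΔE₁ = |-3.401425000 - (-0.544228000)| = 2.857197 eV

Transition 8 → 1:
ΔE₂ = |E_1 - E_8| = |-13.6057/1² - (-13.6057/8²)|
ΔE₂ = |-13.605700000 - (-0.212589063)| = 13.393111 eV

Since 13.393111 eV > 2.857197 eV, the transition 8 → 1 emits the more energetic photon.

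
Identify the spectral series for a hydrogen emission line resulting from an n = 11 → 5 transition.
Pfund series

The spectral series in hydrogen are named based on the final (lower) energy level:
- Lyman series: n_final = 1 (ultraviolet)
- Balmer series: n_final = 2 (visible/near-UV)
- Paschen series: n_final = 3 (infrared)
- Brackett series: n_final = 4 (infrared)
- Pfund series: n_final = 5 (far infrared)

Since this transition ends at n = 5, it belongs to the Pfund series.

For reference, this 11 → 5 line has photon energy
ΔE = 13.6057 eV × (1/5² - 1/11²) = 0.431784198 eV,
corresponding to wavelength λ = hc/ΔE = 1239.84 eV·nm / 0.431784198 eV = 2871.434 nm in the far infrared region.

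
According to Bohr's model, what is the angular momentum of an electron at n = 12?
1.265e-33 J·s (or 12ℏ)

In the Bohr model, angular momentum is quantized:
L = nℏ

where ℏ = h/(2π) = 1.05457e-34 J·s

For n = 12:
L = 12 × 1.05457e-34 J·s
L = 1.265e-33 J·s

This can also be written as L = 12ℏ.
The angular momentum is an integer multiple of the reduced Planck constant.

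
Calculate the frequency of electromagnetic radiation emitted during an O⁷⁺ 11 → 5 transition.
6.68e+15 Hz

First, find the transition energy:
E_11 = -13.6057 × 8² / 11² = -7.19640 eV
E_5 = -13.6057 × 8² / 5² = -34.83059 eV
|ΔE| = |E_5 - E_11| = 27.63419 eV

Convert to Joules: E = 27.63419 eV × (1.602177 × 10⁻¹⁹ J/eV) = 4.4275e-18 J

Using E = hf:
f = E/h = 4.4275e-18 J / (6.62607 × 10⁻³⁴ J·s)
f = 6.68e+15 Hz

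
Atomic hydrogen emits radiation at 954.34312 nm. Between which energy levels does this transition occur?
n = 8 → n = 3

First, find the photon energy from the wavelength (hc = 1239.84 eV·nm):
E = hc/λ = 1239.84 eV·nm / 954.34312 nm = 1.2991554 eV

The energy levels of hydrogen satisfy E_n = -13.6057 / n² eV, so an emission n_i → n_f releases
ΔE = 13.6057 × (1/n_f² − 1/n_i²) eV.

Setting ΔE equal to the photon energy:
1/n_f² − 1/n_i² = 1.2991554 / 13.6057 = 0.095486112

Since 1/n_i² must be positive, we need 1/n_f² > 0.095486112, i.e. n_f ≤ 3. For each allowed n_f, solve n_i = (1/n_f² − 0.095486112)^(−1/2) and check whether it is a whole number:
  n_f = 1: 1/n_i² = 1.000000000 − 0.095486112 = 0.904513888 → n_i = 1.051  (not an integer) ✗
  n_f = 2: 1/n_i² = 0.250000000 − 0.095486112 = 0.154513888 → n_i = 2.544  (not an integer) ✗
  n_f = 3: 1/n_i² = 0.111111111 − 0.095486112 = 0.015624999 → n_i = 8.000  → integer, n_i = 8 ✓

Only n_f = 3 gives an integer upper level, n_i = 8.

The transition is from n = 8 to n = 3 (emission).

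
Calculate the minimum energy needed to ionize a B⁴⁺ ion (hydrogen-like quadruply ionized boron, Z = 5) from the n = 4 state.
21.258906 eV

The ionization energy is the energy needed to remove the electron completely (n → ∞).

For a hydrogen-like ion with Z = 5, E_n = -13.6057 Z² / n² eV.

At n = 4: E_4 = -13.6057 × 5² / 4² = -21.258906250 eV
At n = ∞: E_∞ = 0 eV

Ionization energy = E_∞ - E_4 = 0 - (-21.258906250) = 21.258906250 eV
Ionization energy ≈ 21.258906 eV

This is also called the binding energy of the electron in state n = 4.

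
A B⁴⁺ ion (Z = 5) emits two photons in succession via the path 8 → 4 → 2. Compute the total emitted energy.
79.72090 eV

The energy levels of B⁴⁺ are E_n = -13.6057 × 5² / n² eV.

First transition (8 → 4):
ΔE₁ = |E_4 - E_8|
ΔE₁ = |-21.25890625000 - (-5.31472656250)| = 15.94417969 eV

Second transition (4 → 2):
ΔE₂ = |E_2 - E_4|
ΔE₂ = |-85.03562500000 - (-21.25890625000)| = 63.77671875 eV

Total energy released:
E_total = ΔE₁ + ΔE₂ = 15.94417969 + 63.77671875 = 79.72090 eV

Note: This equals the direct transition 8 → 2: 79.72090 eV ✓
Energy is conserved regardless of the path taken.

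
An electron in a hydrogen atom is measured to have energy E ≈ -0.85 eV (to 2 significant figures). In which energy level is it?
n = 4

The exact energy levels follow E_n = -13.6057 eV / n².

The measured value (-0.85 eV) is reported to only 2 significant figures, so we must test candidate n values and see which one matches to that precision.

Candidate energies:
  n = 2:  E = -13.6057/2² = -3.40143 eV
  n = 3:  E = -13.6057/3² = -1.51174 eV
  n = 4:  E = -13.6057/4² = -0.85036 eV  ← matches
  n = 5:  E = -13.6057/5² = -0.54423 eV
  n = 6:  E = -13.6057/6² = -0.37794 eV

Checking against the measurement of -0.85 eV (2 sig figs), only n = 4 agrees:
E_4 = -0.85036 eV, which rounds to -0.85 eV ✓

Therefore n = 4.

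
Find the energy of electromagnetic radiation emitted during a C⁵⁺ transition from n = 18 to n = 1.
488.293456 eV

The energy levels are E_n = -13.6057 Z² eV / n².

Energy at n = 18: E_18 = -13.6057 × 6² / 18² = -1.511744444 eV
Energy at n = 1: E_1 = -13.6057 × 6² / 1² = -489.805200000 eV

For emission (electron falling to lower state), the photon energy is:
E_photon = E_18 - E_1 = |-1.511744444 - (-489.805200000)|
E_photon = 488.293456 eV

This energy is carried away by the emitted photon.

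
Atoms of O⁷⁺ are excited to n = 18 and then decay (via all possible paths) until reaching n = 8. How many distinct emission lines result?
55

The electron can occupy levels n = 8, 9, ..., 18 during de-excitation — that is m = 18 - 8 + 1 = 11 distinct levels.

The number of distinct spectral lines equals the number of ways to choose 2 of these m levels (each pair gives one possible emission transition):

Number of lines = m(m-1)/2 = 11×10/2 = 55

These correspond to all possible transitions between the 11 levels:
18 → 17, 18 → 16, 18 → 15, 18 → 14, 18 → 13, 18 → 12, 18 → 11, 18 → 10...

Each transition produces a photon with a unique energy (and thus wavelength). This count does not depend on Z.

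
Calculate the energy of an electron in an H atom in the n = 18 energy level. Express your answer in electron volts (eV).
-0.04 eV

The energy levels of a hydrogen-like atom are given by:
E_n = -13.6057 eV / n²

For n = 18:
E_18 = -13.6057 eV / 18²
E_18 = -13.6057 eV / 324
E_18 = -0.04 eV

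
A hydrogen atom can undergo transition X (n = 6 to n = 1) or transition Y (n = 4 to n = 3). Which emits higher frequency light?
6 → 1

Calculate the energy for each transition:

Transition 6 → 1:
ΔE₁ = |E_1 - E_6| = |-13.6057/1² - (-13.6057/6²)|
ΔE₁ = |-13.6057000000 - (-0.3779361111)| = 13.2277639 eV

Transition 4 → 3:
ΔE₂ = |E_3 - E_4| = |-13.6057/3² - (-13.6057/4²)|
ΔE₂ = |-1.5117444444 - (-0.8503562500)| = 0.6613882 eV

Since 13.2277639 eV > 0.6613882 eV, the transition 6 → 1 emits the more energetic photon.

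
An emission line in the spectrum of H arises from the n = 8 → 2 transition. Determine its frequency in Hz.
7.71057e+14 Hz

First, find the transition energy:
E_8 = -13.6057 / 8² = -0.21258906 eV
E_2 = -13.6057 / 2² = -3.40142500 eV
|ΔE| = |E_2 - E_8| = 3.18883594 eV

Convert to Joules: E = 3.18883594 eV × (1.602177 × 10⁻¹⁹ J/eV) = 5.1090796e-19 J

Using E = hf:
f = E/h = 5.1090796e-19 J / (6.62607 × 10⁻³⁴ J·s)
f = 7.71057e+14 Hz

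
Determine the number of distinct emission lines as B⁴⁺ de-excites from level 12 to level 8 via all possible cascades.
10

The electron can occupy levels n = 8, 9, ..., 12 during de-excitation — that is m = 12 - 8 + 1 = 5 distinct levels.

The number of distinct spectral lines equals the number of ways to choose 2 of these m levels (each pair gives one possible emission transition):

Number of lines = m(m-1)/2 = 5×4/2 = 10

These correspond to all possible transitions between the 5 levels:
12 → 11, 12 → 10, 12 → 9, 12 → 8, 11 → 10, 11 → 9, 11 → 8, 10 → 9...

Each transition produces a photon with a unique energy (and thus wavelength). This count does not depend on Z.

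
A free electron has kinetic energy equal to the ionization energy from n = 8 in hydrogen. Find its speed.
2.73462e+05 m/s (or 0.091% of c)

The binding energy at n = 8 for hydrogen is:
E_8 = -13.6057/8² = -0.212589063 eV
|E_8| = 0.212589063 eV

Convert to Joules:
KE = 0.212589063 eV × (1.602177 × 10⁻¹⁹ J/eV) = 3.4060531e-20 J

Using KE = ½mv²:
v = √(2·KE/m_e)
v = √(2 × 3.4060531e-20 J / 9.10938 × 10⁻³¹ kg)
v = 2.73462e+05 m/s

This is approximately 0.091% the speed of light.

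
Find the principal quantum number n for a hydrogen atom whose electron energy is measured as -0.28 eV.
n = 7

The exact energy levels follow E_n = -13.6057 eV / n².

The measured value (-0.28 eV) is reported to only 2 significant figures, so we must test candidate n values and see which one matches to that precision.

Candidate energies:
  n = 5:  E = -13.6057/5² = -0.54423 eV
  n = 6:  E = -13.6057/6² = -0.37794 eV
  n = 7:  E = -13.6057/7² = -0.27767 eV  ← matches
  n = 8:  E = -13.6057/8² = -0.21259 eV
  n = 9:  E = -13.6057/9² = -0.16797 eV

Checking against the measurement of -0.28 eV (2 sig figs), only n = 7 agrees:
E_7 = -0.27767 eV, which rounds to -0.28 eV ✓

Therefore n = 7.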